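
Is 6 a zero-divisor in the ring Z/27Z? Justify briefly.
YES

gcd(6, 27) = 3 > 1, so 6 is not a unit in Z/27Z. In Z/nZ every nonzero non-unit is a zero-divisor: explicitly, take b = 27/gcd = 9 ≠ 0 (mod 27); then 6·9 = 54 = 2·27, i.e. 6·9 ≡ 0 (mod 27). So 6 is a zero-divisor.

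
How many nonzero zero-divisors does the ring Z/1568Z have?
Z/1568Z has 895 nonzero zero-divisors

In Z/1568Z each nonzero element is either a unit (gcd with 1568 is 1) or a zero-divisor (gcd > 1). The number of units is φ(1568): factorise 1568 = 2^5 · 7^2, so φ(1568) = (2^5 − 2^4) · (7^2 − 7^1) = 16 · 42 = 672. The nonzero elements number 1568 − 1 = 1567. Hence the nonzero zero-divisors number 1567 − 672 = 895.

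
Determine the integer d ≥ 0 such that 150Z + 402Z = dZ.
(150, 402) = (6); d = 6

In the PID Z, (a, b) is generated by gcd(a, b). Compute gcd(402, 150) with the extended Euclidean algorithm, tracking rows (r, s, t) with s·402 + t·150 = r:
  row A: (402, 1, 0)   [1·402 + 0·150 = 402]
  row B: (150, 0, 1)   [0·402 + 1·150 = 150]
  402 = 2·150 + 102   → row C = row A − 2·row B = (102, 1, −2)   [check: 1·402 − 2·150 = 102]
  150 = 1·102 + 48   → row D = row B − 1·row C = (48, −1, 3)   [check: −1·402 + 3·150 = 48]
  102 = 2·48 + 6   → row E = row C − 2·row D = (6, 3, −8)   [check: 3·402 − 8·150 = 6]
  48 = 8·6 + 0   → remainder 0, stop. gcd = 6 (last nonzero row E).
So gcd(150, 402) = 6, with Bézout identity 3·402 − 8·150 = 6. Containment (⊇): the Bézout identity exhibits 6 as an element of (150, 402), giving (6) ⊆ (150, 402). Containment (⊆): since 6 | 150 and 6 | 402 (150 = 6·25, 402 = 6·67), every Z-linear combination of 150 and 402 is divisible by 6, so (150, 402) ⊆ (6). Therefore (150, 402) = (6), d = 6.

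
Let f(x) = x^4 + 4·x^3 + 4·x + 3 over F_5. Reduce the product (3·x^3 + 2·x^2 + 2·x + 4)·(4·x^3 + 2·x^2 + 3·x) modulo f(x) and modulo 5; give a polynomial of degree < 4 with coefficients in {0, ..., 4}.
a · b ≡ 4·x^2 + x + 4 (mod f(x))

Multiply as integer polynomials: a · b = 12·x^6 + 14·x^5 + 21·x^4 + 26·x^3 + 14·x^2 + 12·x. Reducing coefficients mod 5: a · b ≡ 2·x^6 + 4·x^5 + x^4 + x^3 + 4·x^2 + 2·x. Now divide by f(x) = x^4 + 4·x^3 + 4·x + 3 in F_5[x], eliminating the leading term at each step:
  leading term 2·x^6: subtract (2·x^2)·f(x) = 2·x^6 + 3·x^5 + 3·x^3 + x^2, leaving x^5 + x^4 + 3·x^3 + 3·x^2 + 2·x (coefficients mod 5)
  leading term x^5: subtract (x)·f(x) = x^5 + 4·x^4 + 4·x^2 + 3·x, leaving 2·x^4 + 3·x^3 + 4·x^2 + 4·x (coefficients mod 5)
  leading term 2·x^4: subtract (2)·f(x) = 2·x^4 + 3·x^3 + 3·x + 1, leaving 4·x^2 + x + 4 (coefficients mod 5)
The degree is now < 4, so this is the remainder. Hence a · b ≡ 4·x^2 + x + 4 in F_5[x]/(f).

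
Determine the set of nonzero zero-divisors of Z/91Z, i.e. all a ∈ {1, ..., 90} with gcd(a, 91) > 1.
nonzero zero-divisors of Z/91Z = {7, 13, 14, 21, 26, 28, 35, 39, 42, 49, 52, 56, 63, 65, 70, 77, 78, 84}

An element a ∈ Z/91Z (with a ≠ 0) is a zero-divisor iff gcd(a, 91) > 1 (because a is a unit precisely when gcd(a, n) = 1, and in Z/nZ every nonzero, non-unit element is a zero-divisor). Scan a = 1, ..., 90 and keep those with gcd(a, 91) > 1:
  gcd(7, 91) = 7, gcd(13, 91) = 13, gcd(14, 91) = 7, gcd(21, 91) = 7, gcd(26, 91) = 13, gcd(28, 91) = 7, gcd(35, 91) = 7, gcd(39, 91) = 13, gcd(42, 91) = 7, gcd(49, 91) = 7, gcd(52, 91) = 13, gcd(56, 91) = 7, gcd(63, 91) = 7, gcd(65, 91) = 13, gcd(70, 91) = 7, gcd(77, 91) = 7, gcd(78, 91) = 13, gcd(84, 91) = 7.
All other a ∈ {1, ..., 90} have gcd(a, 91) = 1 and are units. So the nonzero zero-divisors are exactly the 18 values of a appearing in this scan.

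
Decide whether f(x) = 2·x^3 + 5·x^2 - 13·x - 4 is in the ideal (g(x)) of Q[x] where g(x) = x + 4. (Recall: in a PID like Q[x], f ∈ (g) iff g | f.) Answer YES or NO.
In Q[x] the ideal (g) consists of all multiples of g, so f ∈ (g) iff g | f, i.e. iff the remainder of f on division by g is 0. Divide f by g (g is monic, so eliminate the leading term of the running remainder at each step):
  leading term 2·x^3: subtract (2·x^2)·g(x) = 2·x^3 + 8·x^2, leaving -3·x^2 - 13·x - 4
  leading term -3·x^2: subtract (-3·x)·g(x) = -3·x^2 - 12·x, leaving -x - 4
  leading term -x: subtract (-1)·g(x) = -x - 4, leaving 0
The remainder is 0, so f(x) = g(x) · h(x) with h(x) = 2·x^2 - 3·x - 1. Hence g | f, i.e. f ∈ (g).

Final answer: YES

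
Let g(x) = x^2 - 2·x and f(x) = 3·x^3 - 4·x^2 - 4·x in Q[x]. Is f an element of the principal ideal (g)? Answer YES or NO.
In Q[x] the ideal (g) consists of all multiples of g, so f ∈ (g) iff g | f, i.e. iff the remainder of f on division by g is 0. Divide f by g (g is monic, so eliminate the leading term of the running remainder at each step):
  leading term 3·x^3: subtract (3·x)·g(x) = 3·x^3 - 6·x^2, leaving 2·x^2 - 4·x
  leading term 2·x^2: subtract (2)·g(x) = 2·x^2 - 4·x, leaving 0
The remainder is 0, so f(x) = g(x) · h(x) with h(x) = 3·x + 2. Hence g | f, i.e. f ∈ (g).

Final answer: YES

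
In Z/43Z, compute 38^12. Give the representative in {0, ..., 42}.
Use repeated squaring. Binary(12) = 1100. Walk through the bits of the exponent 12 left-to-right: at each bit after the leading one, square the running value, then multiply by 38 if the bit is 1 (always reducing mod 43):
  bit 1 = 1 (leading): start with 38.
  bit 2 = 1: square 38^2 = 1444 ≡ 25; bit is 1, so multiply 25·38 = 950 ≡ 4 (mod 43).
  bit 3 = 0: square 4^2 = 16 (mod 43).
  bit 4 = 0: square 16^2 = 256 ≡ 41 (mod 43).
Final value: 38^12 ≡ 41 (mod 43).

Final answer: 41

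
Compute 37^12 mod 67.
Use repeated squaring. Binary(12) = 1100. Walk through the bits of the exponent 12 left-to-right: at each bit after the leading one, square the running value, then multiply by 37 if the bit is 1 (always reducing mod 67):
  bit 1 = 1 (leading): start with 37.
  bit 2 = 1: square 37^2 = 1369 ≡ 29; bit is 1, so multiply 29·37 = 1073 ≡ 1 (mod 67).
  bit 3 = 0: square 1^2 = 1 (mod 67).
  bit 4 = 0: square 1^2 = 1 (mod 67).
Final value: 37^12 ≡ 1 (mod 67).

Final answer: 1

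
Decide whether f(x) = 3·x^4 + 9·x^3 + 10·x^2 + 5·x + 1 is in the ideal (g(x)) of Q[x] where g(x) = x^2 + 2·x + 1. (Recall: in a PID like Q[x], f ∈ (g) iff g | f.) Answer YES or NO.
YES

In Q[x] the ideal (g) consists of all multiples of g, so f ∈ (g) iff g | f, i.e. iff the remainder of f on division by g is 0. Divide f by g (g is monic, so eliminate the leading term of the running remainder at each step):
  leading term 3·x^4: subtract (3·x^2)·g(x) = 3·x^4 + 6·x^3 + 3·x^2, leaving 3·x^3 + 7·x^2 + 5·x + 1
  leading term 3·x^3: subtract (3·x)·g(x) = 3·x^3 + 6·x^2 + 3·x, leaving x^2 + 2·x + 1
  leading term x^2: subtract (1)·g(x) = x^2 + 2·x + 1, leaving 0
The remainder is 0, so f(x) = g(x) · h(x) with h(x) = 3·x^2 + 3·x + 1. Hence g | f, i.e. f ∈ (g).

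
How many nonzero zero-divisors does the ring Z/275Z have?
In Z/275Z each nonzero element is either a unit (gcd with 275 is 1) or a zero-divisor (gcd > 1). The number of units is φ(275): factorise 275 = 5^2 · 11, so φ(275) = (5^2 − 5^1) · (11 − 1) = 20 · 10 = 200. The nonzero elements number 275 − 1 = 274. Hence the nonzero zero-divisors number 274 − 200 = 74.

Final answer: Z/275Z has 74 nonzero zero-divisors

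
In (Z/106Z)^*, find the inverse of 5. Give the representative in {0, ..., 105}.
5^(−1) ≡ 85 (mod 106)

Apply the extended Euclidean algorithm to (106, 5), tracking rows (r, s, t) with s·106 + t·5 = r. Each division r_prev = q·r_cur + r_new produces the new row as (previous row) − q·(current row):
  row A: (106, 1, 0)   [1·106 + 0·5 = 106]
  row B: (5, 0, 1)   [0·106 + 1·5 = 5]
  106 = 21·5 + 1   → row C = row A − 21·row B = (1, 1, −21)   [check: 1·106 − 21·5 = 1]
  5 = 5·1 + 0   → remainder 0, stop. gcd = 1 (last nonzero row C).
The gcd is 1, so 5 is invertible mod 106. The last nonzero row gives 1·106 − 21·5 = 1, so t = −21. So 5^(−1) ≡ −21 ≡ 85 (mod 106). Verify: 5 · 85 = 425 ≡ 1 (mod 106). ✓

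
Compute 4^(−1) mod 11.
4^(−1) ≡ 3 (mod 11)

Apply the extended Euclidean algorithm to (11, 4), tracking rows (r, s, t) with s·11 + t·4 = r. Each division r_prev = q·r_cur + r_new produces the new row as (previous row) − q·(current row):
  row A: (11, 1, 0)   [1·11 + 0·4 = 11]
  row B: (4, 0, 1)   [0·11 + 1·4 = 4]
  11 = 2·4 + 3   → row C = row A − 2·row B = (3, 1, −2)   [check: 1·11 − 2·4 = 3]
  4 = 1·3 + 1   → row D = row B − 1·row C = (1, −1, 3)   [check: −1·11 + 3·4 = 1]
  3 = 3·1 + 0   → remainder 0, stop. gcd = 1 (last nonzero row D).
The gcd is 1, so 4 is invertible mod 11. The last nonzero row gives −1·11 + 3·4 = 1, so t = 3. So 4^(−1) ≡ 3 (mod 11). Verify: 4 · 3 = 12 ≡ 1 (mod 11). ✓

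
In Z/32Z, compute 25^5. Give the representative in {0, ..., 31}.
Use repeated squaring. Binary(5) = 101. Walk through the bits of the exponent 5 left-to-right: at each bit after the leading one, square the running value, then multiply by 25 if the bit is 1 (always reducing mod 32):
  bit 1 = 1 (leading): start with 25.
  bit 2 = 0: square 25^2 = 625 ≡ 17 (mod 32).
  bit 3 = 1: square 17^2 = 289 ≡ 1; bit is 1, so multiply 1·25 = 25 (mod 32).
Final value: 25^5 ≡ 25 (mod 32).

Final answer: 25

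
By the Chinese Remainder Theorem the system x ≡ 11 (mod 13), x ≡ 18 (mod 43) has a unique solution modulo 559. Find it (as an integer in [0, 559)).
The moduli 13, 43 are pairwise coprime, so by the CRT there is a unique solution mod 13·43 = 559.
Solve by successive substitution. Start with x ≡ 11 (mod 13).
  Combine with x ≡ 18 (mod 43): write x = 11 + 13·t and require 11 + 13·t ≡ 18 (mod 43), i.e. 13·t ≡ 18 − 11 ≡ 7 (mod 43). Since 13^(−1) ≡ 10 (mod 43), t ≡ 10·7 ≡ 27 (mod 43). So x ≡ 11 + 13·27 = 362 (mod 559).
Unique solution in [0, 559): x = 362.

Final answer: x ≡ 362 (mod 559); the representative in [0, 559) is 362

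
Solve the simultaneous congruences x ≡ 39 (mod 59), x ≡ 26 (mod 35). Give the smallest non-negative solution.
x ≡ 1986 (mod 2065); the representative in [0, 2065) is 1986

The moduli 59, 35 are pairwise coprime, so by the CRT there is a unique solution mod 59·35 = 2065.
Solve by successive substitution. Start with x ≡ 39 (mod 59).
  Combine with x ≡ 26 (mod 35): write x = 39 + 59·t and require 39 + 59·t ≡ 26 (mod 35), i.e. 59·t ≡ 26 − 39 ≡ 22 (mod 35). Since 59^(−1) ≡ 19 (mod 35) (59 ≡ 24 (mod 35)), t ≡ 19·22 ≡ 33 (mod 35). So x ≡ 39 + 59·33 = 1986 (mod 2065).
Unique solution in [0, 2065): x = 1986.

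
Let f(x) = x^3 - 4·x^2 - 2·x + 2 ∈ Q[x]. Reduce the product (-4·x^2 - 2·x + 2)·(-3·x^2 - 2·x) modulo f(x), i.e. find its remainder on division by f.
First multiply in Q[x] without reducing: a · b = 12·x^4 + 14·x^3 - 2·x^2 - 4·x. Now divide by f(x) = x^3 - 4·x^2 - 2·x + 2, eliminating the leading term at each step:
  leading term 12·x^4: subtract (12·x)·f(x) = 12·x^4 - 48·x^3 - 24·x^2 + 24·x, leaving 62·x^3 + 22·x^2 - 28·x
  leading term 62·x^3: subtract (62)·f(x) = 62·x^3 - 248·x^2 - 124·x + 124, leaving 270·x^2 + 96·x - 124
The degree is now < 3, so this is the remainder. Hence a · b ≡ 270·x^2 + 96·x - 124 in Q[x]/(f).

Final answer: a · b ≡ 270·x^2 + 96·x - 124 (mod f(x))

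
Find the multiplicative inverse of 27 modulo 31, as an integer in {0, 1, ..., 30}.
27^(−1) ≡ 23 (mod 31)

Apply the extended Euclidean algorithm to (31, 27), tracking rows (r, s, t) with s·31 + t·27 = r. Each division r_prev = q·r_cur + r_new produces the new row as (previous row) − q·(current row):
  row A: (31, 1, 0)   [1·31 + 0·27 = 31]
  row B: (27, 0, 1)   [0·31 + 1·27 = 27]
  31 = 1·27 + 4   → row C = row A − 1·row B = (4, 1, −1)   [check: 1·31 − 1·27 = 4]
  27 = 6·4 + 3   → row D = row B − 6·row C = (3, −6, 7)   [check: −6·31 + 7·27 = 3]
  4 = 1·3 + 1   → row E = row C − 1·row D = (1, 7, −8)   [check: 7·31 − 8·27 = 1]
  3 = 3·1 + 0   → remainder 0, stop. gcd = 1 (last nonzero row E).
The gcd is 1, so 27 is invertible mod 31. The last nonzero row gives 7·31 − 8·27 = 1, so t = −8. So 27^(−1) ≡ −8 ≡ 23 (mod 31). Verify: 27 · 23 = 621 ≡ 1 (mod 31). ✓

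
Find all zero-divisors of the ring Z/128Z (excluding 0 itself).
nonzero zero-divisors of Z/128Z = {2, 4, 6, 8, 10, 12, 14, 16, 18, 20, 22, 24, 26, 28, 30, 32, 34, 36, 38, 40, 42, 44, 46, 48, 50, 52, 54, 56, 58, 60, 62, 64, 66, 68, 70, 72, 74, 76, 78, 80, 82, 84, 86, 88, 90, 92, 94, 96, 98, 100, 102, 104, 106, 108, 110, 112, 114, 116, 118, 120, 122, 124, 126}

An element a ∈ Z/128Z (with a ≠ 0) is a zero-divisor iff gcd(a, 128) > 1 (because a is a unit precisely when gcd(a, n) = 1, and in Z/nZ every nonzero, non-unit element is a zero-divisor). Scan a = 1, ..., 127 and keep those with gcd(a, 128) > 1:
  gcd(2, 128) = 2, gcd(4, 128) = 4, gcd(6, 128) = 2, gcd(8, 128) = 8, gcd(10, 128) = 2, gcd(12, 128) = 4, gcd(14, 128) = 2, gcd(16, 128) = 16, gcd(18, 128) = 2, gcd(20, 128) = 4, gcd(22, 128) = 2, gcd(24, 128) = 8, gcd(26, 128) = 2, gcd(28, 128) = 4, gcd(30, 128) = 2, gcd(32, 128) = 32, gcd(34, 128) = 2, gcd(36, 128) = 4, gcd(38, 128) = 2, gcd(40, 128) = 8, gcd(42, 128) = 2, gcd(44, 128) = 4, gcd(46, 128) = 2, gcd(48, 128) = 16, gcd(50, 128) = 2, gcd(52, 128) = 4, gcd(54, 128) = 2, gcd(56, 128) = 8, gcd(58, 128) = 2, gcd(60, 128) = 4, gcd(62, 128) = 2, gcd(64, 128) = 64, gcd(66, 128) = 2, gcd(68, 128) = 4, gcd(70, 128) = 2, gcd(72, 128) = 8, gcd(74, 128) = 2, gcd(76, 128) = 4, gcd(78, 128) = 2, gcd(80, 128) = 16, gcd(82, 128) = 2, gcd(84, 128) = 4, gcd(86, 128) = 2, gcd(88, 128) = 8, gcd(90, 128) = 2, gcd(92, 128) = 4, gcd(94, 128) = 2, gcd(96, 128) = 32, gcd(98, 128) = 2, gcd(100, 128) = 4, gcd(102, 128) = 2, gcd(104, 128) = 8, gcd(106, 128) = 2, gcd(108, 128) = 4, gcd(110, 128) = 2, gcd(112, 128) = 16, gcd(114, 128) = 2, gcd(116, 128) = 4, gcd(118, 128) = 2, gcd(120, 128) = 8, gcd(122, 128) = 2, gcd(124, 128) = 4, gcd(126, 128) = 2.
All other a ∈ {1, ..., 127} have gcd(a, 128) = 1 and are units. So the nonzero zero-divisors are exactly the 63 values of a appearing in this scan.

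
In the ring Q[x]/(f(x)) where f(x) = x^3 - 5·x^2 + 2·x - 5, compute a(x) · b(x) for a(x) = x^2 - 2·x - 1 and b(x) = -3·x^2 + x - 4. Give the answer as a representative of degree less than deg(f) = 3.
a · b ≡ -37·x^2 + 8·x - 36 (mod f(x))

First multiply in Q[x] without reducing: a · b = -3·x^4 + 7·x^3 - 3·x^2 + 7·x + 4. Now divide by f(x) = x^3 - 5·x^2 + 2·x - 5, eliminating the leading term at each step:
  leading term -3·x^4: subtract (-3·x)·f(x) = -3·x^4 + 15·x^3 - 6·x^2 + 15·x, leaving -8·x^3 + 3·x^2 - 8·x + 4
  leading term -8·x^3: subtract (-8)·f(x) = -8·x^3 + 40·x^2 - 16·x + 40, leaving -37·x^2 + 8·x - 36
The degree is now < 3, so this is the remainder. Hence a · b ≡ -37·x^2 + 8·x - 36 in Q[x]/(f).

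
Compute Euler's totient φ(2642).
φ(2642) = 1320

φ is multiplicative, with φ(p^e) = p^e − p^(e−1). Factorise 2642 = 2 · 1321. Then
  φ(2642) = (2 − 1) · (1321 − 1) = 1 · 1320 = 1320.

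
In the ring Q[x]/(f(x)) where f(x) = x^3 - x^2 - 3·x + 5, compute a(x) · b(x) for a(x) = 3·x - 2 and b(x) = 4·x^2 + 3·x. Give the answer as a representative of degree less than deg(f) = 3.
First multiply in Q[x] without reducing: a · b = 12·x^3 + x^2 - 6·x. Now divide by f(x) = x^3 - x^2 - 3·x + 5, eliminating the leading term at each step:
  leading term 12·x^3: subtract (12)·f(x) = 12·x^3 - 12·x^2 - 36·x + 60, leaving 13·x^2 + 30·x - 60
The degree is now < 3, so this is the remainder. Hence a · b ≡ 13·x^2 + 30·x - 60 in Q[x]/(f).

Final answer: a · b ≡ 13·x^2 + 30·x - 60 (mod f(x))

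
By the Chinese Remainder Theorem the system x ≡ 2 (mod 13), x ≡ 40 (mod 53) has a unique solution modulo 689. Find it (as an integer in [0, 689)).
The moduli 13, 53 are pairwise coprime, so by the CRT there is a unique solution mod 13·53 = 689.
Solve by successive substitution. Start with x ≡ 2 (mod 13).
  Combine with x ≡ 40 (mod 53): write x = 2 + 13·t and require 2 + 13·t ≡ 40 (mod 53), i.e. 13·t ≡ 40 − 2 ≡ 38 (mod 53). Since 13^(−1) ≡ 49 (mod 53), t ≡ 49·38 ≡ 7 (mod 53). So x ≡ 2 + 13·7 = 93 (mod 689).
Unique solution in [0, 689): x = 93.

Final answer: x ≡ 93 (mod 689); the representative in [0, 689) is 93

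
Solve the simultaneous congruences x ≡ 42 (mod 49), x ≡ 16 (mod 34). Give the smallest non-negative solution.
x ≡ 1512 (mod 1666); the representative in [0, 1666) is 1512

The moduli 49, 34 are pairwise coprime, so by the CRT there is a unique solution mod 49·34 = 1666.
Solve by successive substitution. Start with x ≡ 42 (mod 49).
  Combine with x ≡ 16 (mod 34): write x = 42 + 49·t and require 42 + 49·t ≡ 16 (mod 34), i.e. 49·t ≡ 16 − 42 ≡ 8 (mod 34). Since 49^(−1) ≡ 25 (mod 34) (49 ≡ 15 (mod 34)), t ≡ 25·8 ≡ 30 (mod 34). So x ≡ 42 + 49·30 = 1512 (mod 1666).
Unique solution in [0, 1666): x = 1512.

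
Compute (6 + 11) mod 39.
Both summands are already reduced mod 39. 6 + 11 = 17; 17 = 0·39 + 17, so (6 + 11) mod 39 = 17.

Final answer: 17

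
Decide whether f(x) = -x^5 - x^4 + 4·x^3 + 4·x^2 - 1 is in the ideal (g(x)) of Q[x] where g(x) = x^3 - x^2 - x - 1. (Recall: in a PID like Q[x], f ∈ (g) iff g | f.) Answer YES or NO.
In Q[x] the ideal (g) consists of all multiples of g, so f ∈ (g) iff g | f, i.e. iff the remainder of f on division by g is 0. Divide f by g (g is monic, so eliminate the leading term of the running remainder at each step):
  leading term -x^5: subtract (-x^2)·g(x) = -x^5 + x^4 + x^3 + x^2, leaving -2·x^4 + 3·x^3 + 3·x^2 - 1
  leading term -2·x^4: subtract (-2·x)·g(x) = -2·x^4 + 2·x^3 + 2·x^2 + 2·x, leaving x^3 + x^2 - 2·x - 1
  leading term x^3: subtract (1)·g(x) = x^3 - x^2 - x - 1, leaving 2·x^2 - x
The remainder r(x) = 2·x^2 - x ≠ 0 (and deg r < deg g), so g ∤ f, i.e. f ∉ (g).

Final answer: NO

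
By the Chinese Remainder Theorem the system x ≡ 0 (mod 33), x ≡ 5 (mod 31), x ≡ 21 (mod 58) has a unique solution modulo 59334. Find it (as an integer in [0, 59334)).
The moduli 33, 31, 58 are pairwise coprime, so by the CRT there is a unique solution mod 33·31·58 = 59334.
Solve by successive substitution. Start with x ≡ 0 (mod 33).
  Combine with x ≡ 5 (mod 31): write x = 33·t and require 33·t ≡ 5 (mod 31). Since 33^(−1) ≡ 16 (mod 31) (33 ≡ 2 (mod 31)), t ≡ 16·5 ≡ 18 (mod 31). So x ≡ 33·18 = 594 (mod 1023).
  Combine with x ≡ 21 (mod 58): write x = 594 + 1023·t and require 594 + 1023·t ≡ 21 (mod 58), i.e. 1023·t ≡ 21 − 594 ≡ 7 (mod 58). Since 1023^(−1) ≡ 11 (mod 58) (1023 ≡ 37 (mod 58)), t ≡ 11·7 ≡ 19 (mod 58). So x ≡ 594 + 1023·19 = 20031 (mod 59334).
Unique solution in [0, 59334): x = 20031.

Final answer: x ≡ 20031 (mod 59334); the representative in [0, 59334) is 20031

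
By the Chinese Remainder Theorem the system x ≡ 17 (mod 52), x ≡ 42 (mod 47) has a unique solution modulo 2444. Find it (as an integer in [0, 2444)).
The moduli 52, 47 are pairwise coprime, so by the CRT there is a unique solution mod 52·47 = 2444.
Solve by successive substitution. Start with x ≡ 17 (mod 52).
  Combine with x ≡ 42 (mod 47): write x = 17 + 52·t and require 17 + 52·t ≡ 42 (mod 47), i.e. 52·t ≡ 42 − 17 ≡ 25 (mod 47). Since 52^(−1) ≡ 19 (mod 47) (52 ≡ 5 (mod 47)), t ≡ 19·25 ≡ 5 (mod 47). So x ≡ 17 + 52·5 = 277 (mod 2444).
Unique solution in [0, 2444): x = 277.

Final answer: x ≡ 277 (mod 2444); the representative in [0, 2444) is 277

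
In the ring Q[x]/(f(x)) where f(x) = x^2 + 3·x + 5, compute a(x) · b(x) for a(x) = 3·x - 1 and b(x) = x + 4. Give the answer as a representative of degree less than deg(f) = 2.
a · b ≡ 2·x - 19 (mod f(x))

First multiply in Q[x] without reducing: a · b = 3·x^2 + 11·x - 4. Now divide by f(x) = x^2 + 3·x + 5, eliminating the leading term at each step:
  leading term 3·x^2: subtract (3)·f(x) = 3·x^2 + 9·x + 15, leaving 2·x - 19
The degree is now < 2, so this is the remainder. Hence a · b ≡ 2·x - 19 in Q[x]/(f).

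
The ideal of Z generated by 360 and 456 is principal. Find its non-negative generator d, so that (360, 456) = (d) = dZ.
In the PID Z, (a, b) is generated by gcd(a, b). Compute gcd(456, 360) with the extended Euclidean algorithm, tracking rows (r, s, t) with s·456 + t·360 = r:
  row A: (456, 1, 0)   [1·456 + 0·360 = 456]
  row B: (360, 0, 1)   [0·456 + 1·360 = 360]
  456 = 1·360 + 96   → row C = row A − 1·row B = (96, 1, −1)   [check: 1·456 − 1·360 = 96]
  360 = 3·96 + 72   → row D = row B − 3·row C = (72, −3, 4)   [check: −3·456 + 4·360 = 72]
  96 = 1·72 + 24   → row E = row C − 1·row D = (24, 4, −5)   [check: 4·456 − 5·360 = 24]
  72 = 3·24 + 0   → remainder 0, stop. gcd = 24 (last nonzero row E).
So gcd(360, 456) = 24, with Bézout identity 4·456 − 5·360 = 24. Containment (⊇): the Bézout identity exhibits 24 as an element of (360, 456), giving (24) ⊆ (360, 456). Containment (⊆): since 24 | 360 and 24 | 456 (360 = 24·15, 456 = 24·19), every Z-linear combination of 360 and 456 is divisible by 24, so (360, 456) ⊆ (24). Therefore (360, 456) = (24), d = 24.

Final answer: (360, 456) = (24); d = 24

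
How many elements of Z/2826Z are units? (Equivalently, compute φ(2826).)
Z/2826Z has φ(2826) = 936 units

An element a ∈ Z/2826Z is a unit iff gcd(a, 2826) = 1, so the number of units is φ(2826). φ is multiplicative, with φ(p^e) = p^e − p^(e−1). Factorise 2826 = 2 · 3^2 · 157. Then
  φ(2826) = (2 − 1) · (3^2 − 3^1) · (157 − 1) = 1 · 6 · 156 = 936.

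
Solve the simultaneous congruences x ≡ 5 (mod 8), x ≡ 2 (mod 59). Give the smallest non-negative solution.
The moduli 8, 59 are pairwise coprime, so by the CRT there is a unique solution mod 8·59 = 472.
Solve by successive substitution. Start with x ≡ 5 (mod 8).
  Combine with x ≡ 2 (mod 59): write x = 5 + 8·t and require 5 + 8·t ≡ 2 (mod 59), i.e. 8·t ≡ 2 − 5 ≡ 56 (mod 59). Since 8^(−1) ≡ 37 (mod 59), t ≡ 37·56 ≡ 7 (mod 59). So x ≡ 5 + 8·7 = 61 (mod 472).
Unique solution in [0, 472): x = 61.

Final answer: x ≡ 61 (mod 472); the representative in [0, 472) is 61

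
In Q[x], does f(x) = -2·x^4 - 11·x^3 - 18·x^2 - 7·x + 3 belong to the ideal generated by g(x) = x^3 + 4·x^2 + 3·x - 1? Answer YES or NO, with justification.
In Q[x] the ideal (g) consists of all multiples of g, so f ∈ (g) iff g | f, i.e. iff the remainder of f on division by g is 0. Divide f by g (g is monic, so eliminate the leading term of the running remainder at each step):
  leading term -2·x^4: subtract (-2·x)·g(x) = -2·x^4 - 8·x^3 - 6·x^2 + 2·x, leaving -3·x^3 - 12·x^2 - 9·x + 3
  leading term -3·x^3: subtract (-3)·g(x) = -3·x^3 - 12·x^2 - 9·x + 3, leaving 0
The remainder is 0, so f(x) = g(x) · h(x) with h(x) = -2·x - 3. Hence g | f, i.e. f ∈ (g).

Final answer: YES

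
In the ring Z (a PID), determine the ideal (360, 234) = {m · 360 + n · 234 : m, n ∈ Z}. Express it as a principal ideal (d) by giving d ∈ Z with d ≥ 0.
(360, 234) = (18); d = 18

In the PID Z, (a, b) is generated by gcd(a, b). Compute gcd(360, 234) with the extended Euclidean algorithm, tracking rows (r, s, t) with s·360 + t·234 = r:
  row A: (360, 1, 0)   [1·360 + 0·234 = 360]
  row B: (234, 0, 1)   [0·360 + 1·234 = 234]
  360 = 1·234 + 126   → row C = row A − 1·row B = (126, 1, −1)   [check: 1·360 − 1·234 = 126]
  234 = 1·126 + 108   → row D = row B − 1·row C = (108, −1, 2)   [check: −1·360 + 2·234 = 108]
  126 = 1·108 + 18   → row E = row C − 1·row D = (18, 2, −3)   [check: 2·360 − 3·234 = 18]
  108 = 6·18 + 0   → remainder 0, stop. gcd = 18 (last nonzero row E).
So gcd(360, 234) = 18, with Bézout identity 2·360 − 3·234 = 18. Containment (⊇): the Bézout identity exhibits 18 as an element of (360, 234), giving (18) ⊆ (360, 234). Containment (⊆): since 18 | 360 and 18 | 234 (360 = 18·20, 234 = 18·13), every Z-linear combination of 360 and 234 is divisible by 18, so (360, 234) ⊆ (18). Therefore (360, 234) = (18), d = 18.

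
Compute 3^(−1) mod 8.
Apply the extended Euclidean algorithm to (8, 3), tracking rows (r, s, t) with s·8 + t·3 = r. Each division r_prev = q·r_cur + r_new produces the new row as (previous row) − q·(current row):
  row A: (8, 1, 0)   [1·8 + 0·3 = 8]
  row B: (3, 0, 1)   [0·8 + 1·3 = 3]
  8 = 2·3 + 2   → row C = row A − 2·row B = (2, 1, −2)   [check: 1·8 − 2·3 = 2]
  3 = 1·2 + 1   → row D = row B − 1·row C = (1, −1, 3)   [check: −1·8 + 3·3 = 1]
  2 = 2·1 + 0   → remainder 0, stop. gcd = 1 (last nonzero row D).
The gcd is 1, so 3 is invertible mod 8. The last nonzero row gives −1·8 + 3·3 = 1, so t = 3. So 3^(−1) ≡ 3 (mod 8). Verify: 3 · 3 = 9 ≡ 1 (mod 8). ✓

Final answer: 3^(−1) ≡ 3 (mod 8)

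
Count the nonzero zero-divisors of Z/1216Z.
Z/1216Z has 639 nonzero zero-divisors

In Z/1216Z each nonzero element is either a unit (gcd with 1216 is 1) or a zero-divisor (gcd > 1). The number of units is φ(1216): factorise 1216 = 2^6 · 19, so φ(1216) = (2^6 − 2^5) · (19 − 1) = 32 · 18 = 576. The nonzero elements number 1216 − 1 = 1215. Hence the nonzero zero-divisors number 1215 − 576 = 639.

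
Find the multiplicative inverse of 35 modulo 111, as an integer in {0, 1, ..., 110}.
35^(−1) ≡ 92 (mod 111)

Apply the extended Euclidean algorithm to (111, 35), tracking rows (r, s, t) with s·111 + t·35 = r. Each division r_prev = q·r_cur + r_new produces the new row as (previous row) − q·(current row):
  row A: (111, 1, 0)   [1·111 + 0·35 = 111]
  row B: (35, 0, 1)   [0·111 + 1·35 = 35]
  111 = 3·35 + 6   → row C = row A − 3·row B = (6, 1, −3)   [check: 1·111 − 3·35 = 6]
  35 = 5·6 + 5   → row D = row B − 5·row C = (5, −5, 16)   [check: −5·111 + 16·35 = 5]
  6 = 1·5 + 1   → row E = row C − 1·row D = (1, 6, −19)   [check: 6·111 − 19·35 = 1]
  5 = 5·1 + 0   → remainder 0, stop. gcd = 1 (last nonzero row E).
The gcd is 1, so 35 is invertible mod 111. The last nonzero row gives 6·111 − 19·35 = 1, so t = −19. So 35^(−1) ≡ −19 ≡ 92 (mod 111). Verify: 35 · 92 = 3220 ≡ 1 (mod 111). ✓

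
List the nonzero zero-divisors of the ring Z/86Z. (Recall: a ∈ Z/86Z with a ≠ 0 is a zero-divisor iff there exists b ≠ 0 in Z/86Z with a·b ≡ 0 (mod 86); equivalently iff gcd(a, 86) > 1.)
An element a ∈ Z/86Z (with a ≠ 0) is a zero-divisor iff gcd(a, 86) > 1 (because a is a unit precisely when gcd(a, n) = 1, and in Z/nZ every nonzero, non-unit element is a zero-divisor). Scan a = 1, ..., 85 and keep those with gcd(a, 86) > 1:
  gcd(2, 86) = 2, gcd(4, 86) = 2, gcd(6, 86) = 2, gcd(8, 86) = 2, gcd(10, 86) = 2, gcd(12, 86) = 2, gcd(14, 86) = 2, gcd(16, 86) = 2, gcd(18, 86) = 2, gcd(20, 86) = 2, gcd(22, 86) = 2, gcd(24, 86) = 2, gcd(26, 86) = 2, gcd(28, 86) = 2, gcd(30, 86) = 2, gcd(32, 86) = 2, gcd(34, 86) = 2, gcd(36, 86) = 2, gcd(38, 86) = 2, gcd(40, 86) = 2, gcd(42, 86) = 2, gcd(43, 86) = 43, gcd(44, 86) = 2, gcd(46, 86) = 2, gcd(48, 86) = 2, gcd(50, 86) = 2, gcd(52, 86) = 2, gcd(54, 86) = 2, gcd(56, 86) = 2, gcd(58, 86) = 2, gcd(60, 86) = 2, gcd(62, 86) = 2, gcd(64, 86) = 2, gcd(66, 86) = 2, gcd(68, 86) = 2, gcd(70, 86) = 2, gcd(72, 86) = 2, gcd(74, 86) = 2, gcd(76, 86) = 2, gcd(78, 86) = 2, gcd(80, 86) = 2, gcd(82, 86) = 2, gcd(84, 86) = 2.
All other a ∈ {1, ..., 85} have gcd(a, 86) = 1 and are units. So the nonzero zero-divisors are exactly the 43 values of a appearing in this scan.

Final answer: nonzero zero-divisors of Z/86Z = {2, 4, 6, 8, 10, 12, 14, 16, 18, 20, 22, 24, 26, 28, 30, 32, 34, 36, 38, 40, 42, 43, 44, 46, 48, 50, 52, 54, 56, 58, 60, 62, 64, 66, 68, 70, 72, 74, 76, 78, 80, 82, 84}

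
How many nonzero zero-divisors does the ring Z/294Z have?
Z/294Z has 209 nonzero zero-divisors

In Z/294Z each nonzero element is either a unit (gcd with 294 is 1) or a zero-divisor (gcd > 1). The number of units is φ(294): factorise 294 = 2 · 3 · 7^2, so φ(294) = (2 − 1) · (3 − 1) · (7^2 − 7^1) = 1 · 2 · 42 = 84. The nonzero elements number 294 − 1 = 293. Hence the nonzero zero-divisors number 293 − 84 = 209.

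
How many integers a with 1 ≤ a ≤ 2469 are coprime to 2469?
The number of a ∈ {1, ..., 2469} with gcd(a, 2469) = 1 is by definition Euler's totient φ(2469). φ is multiplicative, with φ(p^e) = p^e − p^(e−1). Factorise 2469 = 3 · 823. Then
  φ(2469) = (3 − 1) · (823 − 1) = 2 · 822 = 1644.
So there are 1644 such integers.

Final answer: 1644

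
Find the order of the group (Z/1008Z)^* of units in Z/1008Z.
(Z/1008Z)^* consists of the classes a with gcd(a, 1008) = 1, so its order is φ(1008). φ is multiplicative, with φ(p^e) = p^e − p^(e−1). Factorise 1008 = 2^4 · 3^2 · 7. Then
  φ(1008) = (2^4 − 2^3) · (3^2 − 3^1) · (7 − 1) = 8 · 6 · 6 = 288.
Thus |(Z/1008Z)^*| = 288.

Final answer: |(Z/1008Z)^*| = 288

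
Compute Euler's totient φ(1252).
φ(1252) = 624

φ is multiplicative, with φ(p^e) = p^e − p^(e−1). Factorise 1252 = 2^2 · 313. Then
  φ(1252) = (2^2 − 2^1) · (313 − 1) = 2 · 312 = 624.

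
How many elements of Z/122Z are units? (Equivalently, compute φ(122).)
Z/122Z has φ(122) = 60 units

An element a ∈ Z/122Z is a unit iff gcd(a, 122) = 1, so the number of units is φ(122). φ is multiplicative, with φ(p^e) = p^e − p^(e−1). Factorise 122 = 2 · 61. Then
  φ(122) = (2 − 1) · (61 − 1) = 1 · 60 = 60.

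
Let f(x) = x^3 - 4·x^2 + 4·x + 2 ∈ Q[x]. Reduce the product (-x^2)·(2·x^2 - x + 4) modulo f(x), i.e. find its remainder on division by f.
a · b ≡ -24·x^2 + 32·x + 14 (mod f(x))

First multiply in Q[x] without reducing: a · b = -2·x^4 + x^3 - 4·x^2. Now divide by f(x) = x^3 - 4·x^2 + 4·x + 2, eliminating the leading term at each step:
  leading term -2·x^4: subtract (-2·x)·f(x) = -2·x^4 + 8·x^3 - 8·x^2 - 4·x, leaving -7·x^3 + 4·x^2 + 4·x
  leading term -7·x^3: subtract (-7)·f(x) = -7·x^3 + 28·x^2 - 28·x - 14, leaving -24·x^2 + 32·x + 14
The degree is now < 3, so this is the remainder. Hence a · b ≡ -24·x^2 + 32·x + 14 in Q[x]/(f).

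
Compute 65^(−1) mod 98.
Apply the extended Euclidean algorithm to (98, 65), tracking rows (r, s, t) with s·98 + t·65 = r. Each division r_prev = q·r_cur + r_new produces the new row as (previous row) − q·(current row):
  row A: (98, 1, 0)   [1·98 + 0·65 = 98]
  row B: (65, 0, 1)   [0·98 + 1·65 = 65]
  98 = 1·65 + 33   → row C = row A − 1·row B = (33, 1, −1)   [check: 1·98 − 1·65 = 33]
  65 = 1·33 + 32   → row D = row B − 1·row C = (32, −1, 2)   [check: −1·98 + 2·65 = 32]
  33 = 1·32 + 1   → row E = row C − 1·row D = (1, 2, −3)   [check: 2·98 − 3·65 = 1]
  32 = 32·1 + 0   → remainder 0, stop. gcd = 1 (last nonzero row E).
The gcd is 1, so 65 is invertible mod 98. The last nonzero row gives 2·98 − 3·65 = 1, so t = −3. So 65^(−1) ≡ −3 ≡ 95 (mod 98). Verify: 65 · 95 = 6175 ≡ 1 (mod 98). ✓

Final answer: 65^(−1) ≡ 95 (mod 98)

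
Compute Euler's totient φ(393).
φ is multiplicative, with φ(p^e) = p^e − p^(e−1). Factorise 393 = 3 · 131. Then
  φ(393) = (3 − 1) · (131 − 1) = 2 · 130 = 260.

Final answer: φ(393) = 260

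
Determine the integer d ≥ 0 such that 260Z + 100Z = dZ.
In the PID Z, (a, b) is generated by gcd(a, b). Compute gcd(260, 100) with the extended Euclidean algorithm, tracking rows (r, s, t) with s·260 + t·100 = r:
  row A: (260, 1, 0)   [1·260 + 0·100 = 260]
  row B: (100, 0, 1)   [0·260 + 1·100 = 100]
  260 = 2·100 + 60   → row C = row A − 2·row B = (60, 1, −2)   [check: 1·260 − 2·100 = 60]
  100 = 1·60 + 40   → row D = row B − 1·row C = (40, −1, 3)   [check: −1·260 + 3·100 = 40]
  60 = 1·40 + 20   → row E = row C − 1·row D = (20, 2, −5)   [check: 2·260 − 5·100 = 20]
  40 = 2·20 + 0   → remainder 0, stop. gcd = 20 (last nonzero row E).
So gcd(260, 100) = 20, with Bézout identity 2·260 − 5·100 = 20. Containment (⊇): the Bézout identity exhibits 20 as an element of (260, 100), giving (20) ⊆ (260, 100). Containment (⊆): since 20 | 260 and 20 | 100 (260 = 20·13, 100 = 20·5), every Z-linear combination of 260 and 100 is divisible by 20, so (260, 100) ⊆ (20). Therefore (260, 100) = (20), d = 20.

Final answer: (260, 100) = (20); d = 20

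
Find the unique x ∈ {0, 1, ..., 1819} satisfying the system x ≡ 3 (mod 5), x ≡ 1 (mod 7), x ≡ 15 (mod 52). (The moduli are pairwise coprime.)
The moduli 5, 7, 52 are pairwise coprime, so by the CRT there is a unique solution mod 5·7·52 = 1820.
Solve by successive substitution. Start with x ≡ 3 (mod 5).
  Combine with x ≡ 1 (mod 7): write x = 3 + 5·t and require 3 + 5·t ≡ 1 (mod 7), i.e. 5·t ≡ 1 − 3 ≡ 5 (mod 7). Since 5^(−1) ≡ 3 (mod 7), t ≡ 3·5 ≡ 1 (mod 7). So x ≡ 3 + 5·1 = 8 (mod 35).
  Combine with x ≡ 15 (mod 52): write x = 8 + 35·t and require 8 + 35·t ≡ 15 (mod 52), i.e. 35·t ≡ 15 − 8 ≡ 7 (mod 52). Since 35^(−1) ≡ 3 (mod 52), t ≡ 3·7 ≡ 21 (mod 52). So x ≡ 8 + 35·21 = 743 (mod 1820).
Unique solution in [0, 1820): x = 743.

Final answer: x ≡ 743 (mod 1820); the representative in [0, 1820) is 743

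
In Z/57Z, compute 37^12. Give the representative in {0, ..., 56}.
1

Use repeated squaring. Binary(12) = 1100. Walk through the bits of the exponent 12 left-to-right: at each bit after the leading one, square the running value, then multiply by 37 if the bit is 1 (always reducing mod 57):
  bit 1 = 1 (leading): start with 37.
  bit 2 = 1: square 37^2 = 1369 ≡ 1; bit is 1, so multiply 1·37 = 37 (mod 57).
  bit 3 = 0: square 37^2 = 1369 ≡ 1 (mod 57).
  bit 4 = 0: square 1^2 = 1 (mod 57).
Final value: 37^12 ≡ 1 (mod 57).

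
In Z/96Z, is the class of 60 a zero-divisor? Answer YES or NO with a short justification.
YES

gcd(60, 96) = 12 > 1, so 60 is not a unit in Z/96Z. In Z/nZ every nonzero non-unit is a zero-divisor: explicitly, take b = 96/gcd = 8 ≠ 0 (mod 96); then 60·8 = 480 = 5·96, i.e. 60·8 ≡ 0 (mod 96). So 60 is a zero-divisor.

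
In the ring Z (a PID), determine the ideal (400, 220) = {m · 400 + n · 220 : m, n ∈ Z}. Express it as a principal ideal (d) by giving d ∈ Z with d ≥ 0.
(400, 220) = (20); d = 20

In the PID Z, (a, b) is generated by gcd(a, b). Compute gcd(400, 220) with the extended Euclidean algorithm, tracking rows (r, s, t) with s·400 + t·220 = r:
  row A: (400, 1, 0)   [1·400 + 0·220 = 400]
  row B: (220, 0, 1)   [0·400 + 1·220 = 220]
  400 = 1·220 + 180   → row C = row A − 1·row B = (180, 1, −1)   [check: 1·400 − 1·220 = 180]
  220 = 1·180 + 40   → row D = row B − 1·row C = (40, −1, 2)   [check: −1·400 + 2·220 = 40]
  180 = 4·40 + 20   → row E = row C − 4·row D = (20, 5, −9)   [check: 5·400 − 9·220 = 20]
  40 = 2·20 + 0   → remainder 0, stop. gcd = 20 (last nonzero row E).
So gcd(400, 220) = 20, with Bézout identity 5·400 − 9·220 = 20. Containment (⊇): the Bézout identity exhibits 20 as an element of (400, 220), giving (20) ⊆ (400, 220). Containment (⊆): since 20 | 400 and 20 | 220 (400 = 20·20, 220 = 20·11), every Z-linear combination of 400 and 220 is divisible by 20, so (400, 220) ⊆ (20). Therefore (400, 220) = (20), d = 20.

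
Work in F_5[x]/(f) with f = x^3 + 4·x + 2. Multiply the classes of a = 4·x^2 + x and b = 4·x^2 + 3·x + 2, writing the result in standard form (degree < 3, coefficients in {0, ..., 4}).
a · b ≡ 2·x^2 + x + 3 (mod f(x))

Multiply as integer polynomials: a · b = 16·x^4 + 16·x^3 + 11·x^2 + 2·x. Reducing coefficients mod 5: a · b ≡ x^4 + x^3 + x^2 + 2·x. Now divide by f(x) = x^3 + 4·x + 2 in F_5[x], eliminating the leading term at each step:
  leading term x^4: subtract (x)·f(x) = x^4 + 4·x^2 + 2·x, leaving x^3 + 2·x^2 (coefficients mod 5)
  leading term x^3: subtract (1)·f(x) = x^3 + 4·x + 2, leaving 2·x^2 + x + 3 (coefficients mod 5)
The degree is now < 3, so this is the remainder. Hence a · b ≡ 2·x^2 + x + 3 in F_5[x]/(f).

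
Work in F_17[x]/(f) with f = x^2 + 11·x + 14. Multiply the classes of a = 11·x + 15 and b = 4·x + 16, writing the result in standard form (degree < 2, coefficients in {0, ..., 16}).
a · b ≡ 7·x + 15 (mod f(x))

Multiply as integer polynomials: a · b = 44·x^2 + 236·x + 240. Reducing coefficients mod 17: a · b ≡ 10·x^2 + 15·x + 2. Now divide by f(x) = x^2 + 11·x + 14 in F_17[x], eliminating the leading term at each step:
  leading term 10·x^2: subtract (10)·f(x) = 10·x^2 + 8·x + 4, leaving 7·x + 15 (coefficients mod 17)
The degree is now < 2, so this is the remainder. Hence a · b ≡ 7·x + 15 in F_17[x]/(f).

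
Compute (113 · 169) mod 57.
2

Reduce the factors first: 113 ≡ 56, 169 ≡ 55 (mod 57), so 113 · 169 ≡ 56 · 55 (mod 57). 56 · 55 = 3080. Dividing by 57: 3080 = 54·57 + 2. So (113 · 169) mod 57 = 2.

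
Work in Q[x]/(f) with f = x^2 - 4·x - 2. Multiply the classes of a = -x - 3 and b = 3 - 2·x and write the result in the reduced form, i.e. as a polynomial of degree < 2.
First multiply in Q[x] without reducing: a · b = 2·x^2 + 3·x - 9. Now divide by f(x) = x^2 - 4·x - 2, eliminating the leading term at each step:
  leading term 2·x^2: subtract (2)·f(x) = 2·x^2 - 8·x - 4, leaving 11·x - 5
The degree is now < 2, so this is the remainder. Hence a · b ≡ 11·x - 5 in Q[x]/(f).

Final answer: a · b ≡ 11·x - 5 (mod f(x))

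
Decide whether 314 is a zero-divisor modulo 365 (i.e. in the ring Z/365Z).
NO

gcd(314, 365) = 1, so 314 is a unit in Z/365Z (it has a multiplicative inverse). A unit cannot be a zero-divisor: if 314·b ≡ 0 then multiplying both sides by 314^(−1) gives b ≡ 0. So 314 is not a zero-divisor.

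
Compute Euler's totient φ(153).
φ is multiplicative, with φ(p^e) = p^e − p^(e−1). Factorise 153 = 3^2 · 17. Then
  φ(153) = (3^2 − 3^1) · (17 − 1) = 6 · 16 = 96.

Final answer: φ(153) = 96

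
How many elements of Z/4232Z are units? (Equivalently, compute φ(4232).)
Z/4232Z has φ(4232) = 2024 units

An element a ∈ Z/4232Z is a unit iff gcd(a, 4232) = 1, so the number of units is φ(4232). φ is multiplicative, with φ(p^e) = p^e − p^(e−1). Factorise 4232 = 2^3 · 23^2. Then
  φ(4232) = (2^3 − 2^2) · (23^2 − 23^1) = 4 · 506 = 2024.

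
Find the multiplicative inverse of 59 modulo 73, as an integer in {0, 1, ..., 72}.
59^(−1) ≡ 26 (mod 73)

Apply the extended Euclidean algorithm to (73, 59), tracking rows (r, s, t) with s·73 + t·59 = r. Each division r_prev = q·r_cur + r_new produces the new row as (previous row) − q·(current row):
  row A: (73, 1, 0)   [1·73 + 0·59 = 73]
  row B: (59, 0, 1)   [0·73 + 1·59 = 59]
  73 = 1·59 + 14   → row C = row A − 1·row B = (14, 1, −1)   [check: 1·73 − 1·59 = 14]
  59 = 4·14 + 3   → row D = row B − 4·row C = (3, −4, 5)   [check: −4·73 + 5·59 = 3]
  14 = 4·3 + 2   → row E = row C − 4·row D = (2, 17, −21)   [check: 17·73 − 21·59 = 2]
  3 = 1·2 + 1   → row F = row D − 1·row E = (1, −21, 26)   [check: −21·73 + 26·59 = 1]
  2 = 2·1 + 0   → remainder 0, stop. gcd = 1 (last nonzero row F).
The gcd is 1, so 59 is invertible mod 73. The last nonzero row gives −21·73 + 26·59 = 1, so t = 26. So 59^(−1) ≡ 26 (mod 73). Verify: 59 · 26 = 1534 ≡ 1 (mod 73). ✓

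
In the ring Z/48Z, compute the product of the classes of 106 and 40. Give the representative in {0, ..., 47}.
16

Reduce the factors first: 106 ≡ 10 (mod 48), so 106 · 40 ≡ 10 · 40 (mod 48). 10 · 40 = 400. Dividing by 48: 400 = 8·48 + 16. So (106 · 40) mod 48 = 16.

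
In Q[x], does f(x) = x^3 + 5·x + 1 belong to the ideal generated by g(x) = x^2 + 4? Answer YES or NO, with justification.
In Q[x] the ideal (g) consists of all multiples of g, so f ∈ (g) iff g | f, i.e. iff the remainder of f on division by g is 0. Divide f by g (g is monic, so eliminate the leading term of the running remainder at each step):
  leading term x^3: subtract (x)·g(x) = x^3 + 4·x, leaving x + 1
The remainder r(x) = x + 1 ≠ 0 (and deg r < deg g), so g ∤ f, i.e. f ∉ (g).

Final answer: NO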